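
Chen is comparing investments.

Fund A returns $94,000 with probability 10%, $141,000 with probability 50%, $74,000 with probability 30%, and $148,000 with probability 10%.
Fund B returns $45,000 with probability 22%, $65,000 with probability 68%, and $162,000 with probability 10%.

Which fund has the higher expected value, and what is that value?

Fund A ($116,900)

Fund A = 0.1 × 94000 + 0.5 × 141000 + 0.3 × 74000 + 0.1 × 148000 = 9400 + 70500 + 22200 + 14800 = 116900
Fund B = 0.22 × 45000 + 0.68 × 65000 + 0.1 × 162000 = 9900 + 44200 + 16200 = 70300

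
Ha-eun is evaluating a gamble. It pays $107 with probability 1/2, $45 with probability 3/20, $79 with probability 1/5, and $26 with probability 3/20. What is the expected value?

$79.95

EV = 1/2 × 107 + 3/20 × 45 + 1/5 × 79 + 3/20 × 26 = 53.5 + 6.75 + 15.8 + 3.9 = 79.95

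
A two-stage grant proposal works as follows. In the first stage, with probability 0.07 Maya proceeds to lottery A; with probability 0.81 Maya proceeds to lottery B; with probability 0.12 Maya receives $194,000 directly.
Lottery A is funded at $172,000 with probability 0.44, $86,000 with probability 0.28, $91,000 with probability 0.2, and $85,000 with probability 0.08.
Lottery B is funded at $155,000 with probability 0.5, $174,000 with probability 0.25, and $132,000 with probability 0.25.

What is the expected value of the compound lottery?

$156,753.20

EV(A) = 0.44 × 172000 + 0.28 × 86000 + 0.2 × 91000 + 0.08 × 85000 = 75680 + 24080 + 18200 + 6800 = 124760
EV(B) = 0.5 × 155000 + 0.25 × 174000 + 0.25 × 132000 = 77500 + 43500 + 33000 = 154000
Branch C: 194000 (certain)
Overall = 0.07 × 124760 + 0.81 × 154000 + 0.12 × 194000 = 8733.2 + 124740 + 23280 = 156753.2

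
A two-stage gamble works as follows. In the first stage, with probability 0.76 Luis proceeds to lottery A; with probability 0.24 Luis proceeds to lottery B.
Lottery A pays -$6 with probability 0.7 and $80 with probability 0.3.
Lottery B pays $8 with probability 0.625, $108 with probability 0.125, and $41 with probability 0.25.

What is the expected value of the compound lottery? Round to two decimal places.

EV(A) = 0.7 × (-6) + 0.3 × 80 = -4.2 + 24 = 19.8
EV(B) = 0.625 × 8 + 0.125 × 108 + 0.25 × 41 = 5 + 13.5 + 10.25 = 28.75
Overall = 0.76 × 19.8 + 0.24 × 28.75 = 15.048 + 6.9 = 21.948

$21.95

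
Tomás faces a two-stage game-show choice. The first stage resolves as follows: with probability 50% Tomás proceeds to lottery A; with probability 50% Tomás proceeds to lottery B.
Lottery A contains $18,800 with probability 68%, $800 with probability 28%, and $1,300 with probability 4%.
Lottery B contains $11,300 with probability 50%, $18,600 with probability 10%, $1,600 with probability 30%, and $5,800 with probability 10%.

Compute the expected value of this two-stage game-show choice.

EV(A) = 0.68 × 18800 + 0.28 × 800 + 0.04 × 1300 = 12784 + 224 + 52 = 13060
EV(B) = 0.5 × 11300 + 0.1 × 18600 + 0.3 × 1600 + 0.1 × 5800 = 5650 + 1860 + 480 + 580 = 8570
Overall = 0.5 × 13060 + 0.5 × 8570 = 6530 + 4285 = 10815

$10,815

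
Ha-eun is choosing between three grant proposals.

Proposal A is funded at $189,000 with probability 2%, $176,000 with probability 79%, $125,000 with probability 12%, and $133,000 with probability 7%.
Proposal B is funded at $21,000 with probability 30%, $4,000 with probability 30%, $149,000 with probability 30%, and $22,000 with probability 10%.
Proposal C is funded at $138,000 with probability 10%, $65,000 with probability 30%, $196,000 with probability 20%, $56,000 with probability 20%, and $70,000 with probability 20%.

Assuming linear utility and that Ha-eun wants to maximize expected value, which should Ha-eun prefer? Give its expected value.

Proposal A = 0.02 × 189000 + 0.79 × 176000 + 0.12 × 125000 + 0.07 × 133000 = 3780 + 139040 + 15000 + 9310 = 167130
Proposal B = 0.3 × 21000 + 0.3 × 4000 + 0.3 × 149000 + 0.1 × 22000 = 6300 + 1200 + 44700 + 2200 = 54400
Proposal C = 0.1 × 138000 + 0.3 × 65000 + 0.2 × 196000 + 0.2 × 56000 + 0.2 × 70000 = 13800 + 19500 + 39200 + 11200 + 14000 = 97700

Proposal A ($167,130)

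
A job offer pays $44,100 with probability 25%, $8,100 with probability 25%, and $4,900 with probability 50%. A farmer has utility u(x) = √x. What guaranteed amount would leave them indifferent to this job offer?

$12,100

E[u] = 0.25·√44100 + 0.25·√8100 + 0.5·√4900 = 0.25·210 + 0.25·90 + 0.5·70 = 110
CE = (110)² = 12100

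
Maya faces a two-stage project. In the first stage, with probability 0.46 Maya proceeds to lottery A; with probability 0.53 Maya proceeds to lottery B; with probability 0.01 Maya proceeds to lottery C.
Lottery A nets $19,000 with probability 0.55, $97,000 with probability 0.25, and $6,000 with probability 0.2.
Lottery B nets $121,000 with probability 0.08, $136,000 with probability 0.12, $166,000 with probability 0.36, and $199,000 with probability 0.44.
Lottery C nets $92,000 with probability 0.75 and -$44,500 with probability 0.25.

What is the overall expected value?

EV(A) = 0.55 × 19000 + 0.25 × 97000 + 0.2 × 6000 = 10450 + 24250 + 1200 = 35900
EV(B) = 0.08 × 121000 + 0.12 × 136000 + 0.36 × 166000 + 0.44 × 199000 = 9680 + 16320 + 59760 + 87560 = 173320
EV(C) = 0.75 × 92000 + 0.25 × (-44500) = 69000 − 11125 = 57875
Overall = 0.46 × 35900 + 0.53 × 173320 + 0.01 × 57875 = 16514 + 91859.6 + 578.75 = 108952.35

$108,952.35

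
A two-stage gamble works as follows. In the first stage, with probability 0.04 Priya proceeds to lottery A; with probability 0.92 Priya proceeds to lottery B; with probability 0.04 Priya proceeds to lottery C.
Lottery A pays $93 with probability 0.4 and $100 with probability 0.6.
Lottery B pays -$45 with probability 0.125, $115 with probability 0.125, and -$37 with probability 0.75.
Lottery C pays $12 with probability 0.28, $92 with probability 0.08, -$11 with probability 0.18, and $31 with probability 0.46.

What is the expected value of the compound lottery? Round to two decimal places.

EV(A) = 0.4 × 93 + 0.6 × 100 = 37.2 + 60 = 97.2
EV(B) = 0.125 × (-45) + 0.125 × 115 + 0.75 × (-37) = -5.625 + 14.375 − 27.75 = -19
EV(C) = 0.28 × 12 + 0.08 × 92 + 0.18 × (-11) + 0.46 × 31 = 3.36 + 7.36 − 1.98 + 14.26 = 23
Overall = 0.04 × 97.2 + 0.92 × (-19) + 0.04 × 23 = 3.888 − 17.48 + 0.92 = -12.672

-$12.67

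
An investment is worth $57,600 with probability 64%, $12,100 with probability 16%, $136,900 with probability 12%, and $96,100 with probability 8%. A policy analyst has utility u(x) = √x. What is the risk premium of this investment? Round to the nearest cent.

E[u] = 0.64·√57600 + 0.16·√12100 + 0.12·√136900 + 0.08·√96100 = 0.64·240 + 0.16·110 + 0.12·370 + 0.08·310 = 240.4
CE = (240.4)² = 57792.16
Risk premium = EV − CE = 62916 − 57792.16 = 5123.84

$5,123.84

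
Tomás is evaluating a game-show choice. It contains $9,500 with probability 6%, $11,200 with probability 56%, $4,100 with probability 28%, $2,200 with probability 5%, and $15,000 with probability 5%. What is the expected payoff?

$8,850

EV = 0.06 × 9500 + 0.56 × 11200 + 0.28 × 4100 + 0.05 × 2200 + 0.05 × 15000 = 570 + 6272 + 1148 + 110 + 750 = 8850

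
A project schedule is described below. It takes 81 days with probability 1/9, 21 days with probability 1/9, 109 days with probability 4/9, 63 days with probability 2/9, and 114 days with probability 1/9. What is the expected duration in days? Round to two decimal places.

EV = 1/9 × 81 + 1/9 × 21 + 4/9 × 109 + 2/9 × 63 + 1/9 × 114 = 9 + 2.3333 + 48.4444 + 14 + 12.6667 = 86.4444

86.44 days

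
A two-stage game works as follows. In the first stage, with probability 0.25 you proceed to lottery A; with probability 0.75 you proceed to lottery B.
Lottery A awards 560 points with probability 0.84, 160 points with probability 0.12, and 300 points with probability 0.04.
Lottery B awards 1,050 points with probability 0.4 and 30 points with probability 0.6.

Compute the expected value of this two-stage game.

453.9 points

EV(A) = 0.84 × 560 + 0.12 × 160 + 0.04 × 300 = 470.4 + 19.2 + 12 = 501.6
EV(B) = 0.4 × 1050 + 0.6 × 30 = 420 + 18 = 438
Overall = 0.25 × 501.6 + 0.75 × 438 = 125.4 + 328.5 = 453.9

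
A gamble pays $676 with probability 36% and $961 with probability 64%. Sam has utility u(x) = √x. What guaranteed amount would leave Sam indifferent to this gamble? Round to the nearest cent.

E[u] = 0.36·√676 + 0.64·√961 = 0.36·26 + 0.64·31 = 29.2
CE = (29.2)² = 852.64

$852.64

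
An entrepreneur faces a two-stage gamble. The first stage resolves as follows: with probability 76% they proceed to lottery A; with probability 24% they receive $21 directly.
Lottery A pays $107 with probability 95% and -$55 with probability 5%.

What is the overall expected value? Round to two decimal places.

EV(A) = 0.95 × 107 + 0.05 × (-55) = 101.65 − 2.75 = 98.9
Branch B: 21 (certain)
Overall = 0.76 × 98.9 + 0.24 × 21 = 75.164 + 5.04 = 80.204

$80.20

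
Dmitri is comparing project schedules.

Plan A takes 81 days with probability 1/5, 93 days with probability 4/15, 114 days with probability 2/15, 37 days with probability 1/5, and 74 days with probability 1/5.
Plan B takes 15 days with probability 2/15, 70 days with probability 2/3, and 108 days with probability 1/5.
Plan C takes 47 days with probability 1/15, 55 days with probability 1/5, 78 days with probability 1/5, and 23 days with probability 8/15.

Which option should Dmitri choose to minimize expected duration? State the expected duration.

Plan C (42 days)

Plan A = 1/5 × 81 + 4/15 × 93 + 2/15 × 114 + 1/5 × 37 + 1/5 × 74 = 16.2 + 24.8 + 15.2 + 7.4 + 14.8 = 78.4
Plan B = 2/15 × 15 + 2/3 × 70 + 1/5 × 108 = 2 + 46.6667 + 21.6 = 70.2667
Plan C = 1/15 × 47 + 1/5 × 55 + 1/5 × 78 + 8/15 × 23 = 3.1333 + 11 + 15.6 + 12.2667 = 42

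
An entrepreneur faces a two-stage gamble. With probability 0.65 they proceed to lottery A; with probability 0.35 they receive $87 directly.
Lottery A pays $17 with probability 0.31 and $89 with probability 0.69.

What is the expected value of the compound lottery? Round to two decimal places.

$73.79

EV(A) = 0.31 × 17 + 0.69 × 89 = 5.27 + 61.41 = 66.68
Branch B: 87 (certain)
Overall = 0.65 × 66.68 + 0.35 × 87 = 43.342 + 30.45 = 73.792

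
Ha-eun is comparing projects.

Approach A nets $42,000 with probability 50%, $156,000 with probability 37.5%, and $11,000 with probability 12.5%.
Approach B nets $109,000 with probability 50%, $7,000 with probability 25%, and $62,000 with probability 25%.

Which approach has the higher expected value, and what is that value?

Approach A = 0.5 × 42000 + 0.375 × 156000 + 0.125 × 11000 = 21000 + 58500 + 1375 = 80875
Approach B = 0.5 × 109000 + 0.25 × 7000 + 0.25 × 62000 = 54500 + 1750 + 15500 = 71750

Approach A ($80,875)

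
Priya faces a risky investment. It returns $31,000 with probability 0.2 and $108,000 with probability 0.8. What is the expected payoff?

EV = 0.2 × 31000 + 0.8 × 108000 = 6200 + 86400 = 92600

$92,600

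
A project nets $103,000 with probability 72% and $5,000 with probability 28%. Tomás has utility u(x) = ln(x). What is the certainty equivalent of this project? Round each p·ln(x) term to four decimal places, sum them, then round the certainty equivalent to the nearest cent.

E[u] = 0.72·ln(103000) + 0.28·ln(5000) = 8.3106 + 2.3848 = 10.6954
CE = e^10.6954 ≈ 44152.29

$44,152.29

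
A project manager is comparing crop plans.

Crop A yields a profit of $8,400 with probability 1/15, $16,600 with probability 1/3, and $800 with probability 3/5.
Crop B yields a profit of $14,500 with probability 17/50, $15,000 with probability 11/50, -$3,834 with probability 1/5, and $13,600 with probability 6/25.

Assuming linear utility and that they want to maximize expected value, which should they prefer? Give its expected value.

Crop A = 1/15 × 8400 + 1/3 × 16600 + 3/5 × 800 = 560 + 5533.3333 + 480 = 6573.3333
Crop B = 17/50 × 14500 + 11/50 × 15000 + 1/5 × (-3834) + 6/25 × 13600 = 4930 + 3300 − 766.8 + 3264 = 10727.2

Crop B ($10,727.20)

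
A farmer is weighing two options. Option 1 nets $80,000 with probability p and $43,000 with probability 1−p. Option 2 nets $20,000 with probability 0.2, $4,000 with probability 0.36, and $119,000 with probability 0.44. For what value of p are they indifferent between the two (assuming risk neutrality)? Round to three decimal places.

EV(Option 2) = 0.2 × 20000 + 0.36 × 4000 + 0.44 × 119000 = 4000 + 1440 + 52360 = 57800
p·80000 + (1−p)·43000 = 57800
37000p + 43000 = 57800
p = (57800 − 43000) / 37000

p = 0.400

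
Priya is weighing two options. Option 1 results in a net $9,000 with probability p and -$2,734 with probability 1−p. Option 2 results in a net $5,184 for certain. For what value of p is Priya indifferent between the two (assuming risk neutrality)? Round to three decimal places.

p·9000 + (1−p)·(-2734) = 5184
11734p − 2734 = 5184
p = (5184 + 2734) / 11734

p = 0.675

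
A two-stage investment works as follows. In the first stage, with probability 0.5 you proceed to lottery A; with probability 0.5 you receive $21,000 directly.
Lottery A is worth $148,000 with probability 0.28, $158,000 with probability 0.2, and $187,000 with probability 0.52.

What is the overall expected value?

EV(A) = 0.28 × 148000 + 0.2 × 158000 + 0.52 × 187000 = 41440 + 31600 + 97240 = 170280
Branch B: 21000 (certain)
Overall = 0.5 × 170280 + 0.5 × 21000 = 85140 + 10500 = 95640

$95,640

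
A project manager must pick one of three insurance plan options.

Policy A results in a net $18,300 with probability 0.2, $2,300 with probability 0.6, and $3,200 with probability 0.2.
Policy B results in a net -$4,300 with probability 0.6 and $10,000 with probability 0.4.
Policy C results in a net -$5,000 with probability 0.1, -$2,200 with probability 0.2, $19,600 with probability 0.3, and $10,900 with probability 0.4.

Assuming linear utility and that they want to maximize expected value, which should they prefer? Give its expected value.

Policy C ($9,300)

Policy A = 0.2 × 18300 + 0.6 × 2300 + 0.2 × 3200 = 3660 + 1380 + 640 = 5680
Policy B = 0.6 × (-4300) + 0.4 × 10000 = -2580 + 4000 = 1420
Policy C = 0.1 × (-5000) + 0.2 × (-2200) + 0.3 × 19600 + 0.4 × 10900 = -500 − 440 + 5880 + 4360 = 9300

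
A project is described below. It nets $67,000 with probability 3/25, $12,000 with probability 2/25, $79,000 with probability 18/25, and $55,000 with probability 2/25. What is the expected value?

$70,280

EV = 3/25 × 67000 + 2/25 × 12000 + 18/25 × 79000 + 2/25 × 55000 = 8040 + 960 + 56880 + 4400 = 70280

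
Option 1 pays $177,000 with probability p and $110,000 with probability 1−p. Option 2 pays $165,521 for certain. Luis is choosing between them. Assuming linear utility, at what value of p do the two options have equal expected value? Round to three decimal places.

p = 0.829

p·177000 + (1−p)·110000 = 165521
67000p + 110000 = 165521
p = (165521 − 110000) / 67000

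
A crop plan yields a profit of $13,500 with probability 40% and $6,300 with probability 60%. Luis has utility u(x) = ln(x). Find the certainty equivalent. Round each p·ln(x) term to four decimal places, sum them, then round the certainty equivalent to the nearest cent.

E[u] = 0.4·ln(13500) + 0.6·ln(6300) = 3.8042 + 5.2490 = 9.0532
CE = e^9.0532 ≈ 8545.84

$8,545.84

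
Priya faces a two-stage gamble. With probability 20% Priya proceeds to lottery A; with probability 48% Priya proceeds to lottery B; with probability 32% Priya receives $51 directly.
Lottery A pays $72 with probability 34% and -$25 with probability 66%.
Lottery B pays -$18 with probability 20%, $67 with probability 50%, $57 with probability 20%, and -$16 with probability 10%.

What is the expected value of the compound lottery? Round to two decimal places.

EV(A) = 0.34 × 72 + 0.66 × (-25) = 24.48 − 16.5 = 7.98
EV(B) = 0.2 × (-18) + 0.5 × 67 + 0.2 × 57 + 0.1 × (-16) = -3.6 + 33.5 + 11.4 − 1.6 = 39.7
Branch C: 51 (certain)
Overall = 0.2 × 7.98 + 0.48 × 39.7 + 0.32 × 51 = 1.596 + 19.056 + 16.32 = 36.972

$36.97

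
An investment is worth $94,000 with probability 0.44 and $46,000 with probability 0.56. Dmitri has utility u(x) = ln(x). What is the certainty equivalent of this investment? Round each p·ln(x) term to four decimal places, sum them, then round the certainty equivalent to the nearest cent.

E[u] = 0.44·ln(94000) + 0.56·ln(46000) = 5.0385 + 6.0124 = 11.0509
CE = e^11.0509 ≈ 63000.63

$63,000.63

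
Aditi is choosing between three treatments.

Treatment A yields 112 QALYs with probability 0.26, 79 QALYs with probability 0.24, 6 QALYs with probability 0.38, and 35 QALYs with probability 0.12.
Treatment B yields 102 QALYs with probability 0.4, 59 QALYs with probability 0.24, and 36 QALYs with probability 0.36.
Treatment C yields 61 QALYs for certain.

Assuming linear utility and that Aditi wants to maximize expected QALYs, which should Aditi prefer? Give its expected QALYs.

Treatment A = 0.26 × 112 + 0.24 × 79 + 0.38 × 6 + 0.12 × 35 = 29.12 + 18.96 + 2.28 + 4.2 = 54.56
Treatment B = 0.4 × 102 + 0.24 × 59 + 0.36 × 36 = 40.8 + 14.16 + 12.96 = 67.92
Treatment C: 61 (certain)

Treatment B (67.92 QALYs)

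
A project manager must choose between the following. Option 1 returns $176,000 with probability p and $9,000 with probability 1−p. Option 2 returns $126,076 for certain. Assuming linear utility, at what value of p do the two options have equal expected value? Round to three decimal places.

p·176000 + (1−p)·9000 = 126076
167000p + 9000 = 126076
p = (126076 − 9000) / 167000

p = 0.701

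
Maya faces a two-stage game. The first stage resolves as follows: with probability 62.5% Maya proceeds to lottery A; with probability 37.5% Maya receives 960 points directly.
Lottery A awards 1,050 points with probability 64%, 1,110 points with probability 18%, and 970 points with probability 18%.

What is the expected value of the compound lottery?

1,014 points

EV(A) = 0.64 × 1050 + 0.18 × 1110 + 0.18 × 970 = 672 + 199.8 + 174.6 = 1046.4
Branch B: 960 (certain)
Overall = 0.625 × 1046.4 + 0.375 × 960 = 654 + 360 = 1014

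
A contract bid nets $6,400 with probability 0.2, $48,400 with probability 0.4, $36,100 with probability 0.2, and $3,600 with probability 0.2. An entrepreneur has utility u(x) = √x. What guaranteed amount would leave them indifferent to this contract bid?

E[u] = 0.2·√6400 + 0.4·√48400 + 0.2·√36100 + 0.2·√3600 = 0.2·80 + 0.4·220 + 0.2·190 + 0.2·60 = 154
CE = (154)² = 23716

$23,716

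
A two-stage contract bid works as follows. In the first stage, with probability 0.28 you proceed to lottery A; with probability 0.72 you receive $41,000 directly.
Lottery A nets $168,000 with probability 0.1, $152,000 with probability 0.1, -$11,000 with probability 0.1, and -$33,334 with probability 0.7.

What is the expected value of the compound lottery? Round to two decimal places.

EV(A) = 0.1 × 168000 + 0.1 × 152000 + 0.1 × (-11000) + 0.7 × (-33334) = 16800 + 15200 − 1100 − 23333.8 = 7566.2
Branch B: 41000 (certain)
Overall = 0.28 × 7566.2 + 0.72 × 41000 = 2118.536 + 29520 = 31638.536

$31,638.54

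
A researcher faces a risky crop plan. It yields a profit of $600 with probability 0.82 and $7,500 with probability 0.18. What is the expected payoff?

EV = 0.82 × 600 + 0.18 × 7500 = 492 + 1350 = 1842

$1,842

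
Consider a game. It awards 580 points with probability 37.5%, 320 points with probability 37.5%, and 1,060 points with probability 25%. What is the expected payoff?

602.5 points

EV = 0.375 × 580 + 0.375 × 320 + 0.25 × 1060 = 217.5 + 120 + 265 = 602.5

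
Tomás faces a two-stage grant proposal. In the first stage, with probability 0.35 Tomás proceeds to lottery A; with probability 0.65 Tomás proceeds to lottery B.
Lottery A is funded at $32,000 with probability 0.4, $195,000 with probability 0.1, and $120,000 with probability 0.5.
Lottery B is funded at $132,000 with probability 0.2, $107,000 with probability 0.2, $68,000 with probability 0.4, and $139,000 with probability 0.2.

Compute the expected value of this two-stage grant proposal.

$99,125

EV(A) = 0.4 × 32000 + 0.1 × 195000 + 0.5 × 120000 = 12800 + 19500 + 60000 = 92300
EV(B) = 0.2 × 132000 + 0.2 × 107000 + 0.4 × 68000 + 0.2 × 139000 = 26400 + 21400 + 27200 + 27800 = 102800
Overall = 0.35 × 92300 + 0.65 × 102800 = 32305 + 66820 = 99125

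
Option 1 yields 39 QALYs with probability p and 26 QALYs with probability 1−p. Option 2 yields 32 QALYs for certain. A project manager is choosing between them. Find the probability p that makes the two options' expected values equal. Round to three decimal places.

p·39 + (1−p)·26 = 32
13p + 26 = 32
p = (32 − 26) / 13

p = 0.462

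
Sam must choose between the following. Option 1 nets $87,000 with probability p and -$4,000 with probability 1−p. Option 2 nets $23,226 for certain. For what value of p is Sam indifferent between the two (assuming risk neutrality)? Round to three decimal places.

p·87000 + (1−p)·(-4000) = 23226
91000p − 4000 = 23226
p = (23226 + 4000) / 91000

p = 0.299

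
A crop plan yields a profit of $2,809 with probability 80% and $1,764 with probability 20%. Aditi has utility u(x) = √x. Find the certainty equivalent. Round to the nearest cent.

$2,580.64

E[u] = 0.8·√2809 + 0.2·√1764 = 0.8·53 + 0.2·42 = 50.8
CE = (50.8)² = 2580.64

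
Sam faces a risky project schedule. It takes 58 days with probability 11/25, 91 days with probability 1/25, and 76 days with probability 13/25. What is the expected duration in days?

68.68 days

EV = 11/25 × 58 + 1/25 × 91 + 13/25 × 76 = 25.52 + 3.64 + 39.52 = 68.68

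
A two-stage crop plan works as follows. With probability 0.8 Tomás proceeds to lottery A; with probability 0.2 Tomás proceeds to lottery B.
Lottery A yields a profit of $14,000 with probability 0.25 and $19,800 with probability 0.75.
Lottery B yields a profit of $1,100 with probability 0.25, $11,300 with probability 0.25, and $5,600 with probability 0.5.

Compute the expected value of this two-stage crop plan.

EV(A) = 0.25 × 14000 + 0.75 × 19800 = 3500 + 14850 = 18350
EV(B) = 0.25 × 1100 + 0.25 × 11300 + 0.5 × 5600 = 275 + 2825 + 2800 = 5900
Overall = 0.8 × 18350 + 0.2 × 5900 = 14680 + 1180 = 15860

$15,860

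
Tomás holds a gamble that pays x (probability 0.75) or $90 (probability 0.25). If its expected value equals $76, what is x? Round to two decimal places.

0.75·x + 0.25·90 = 76
0.75·x = 76 − 22.5 = 53.5
x = 53.5 / 0.75 = 71.3333

x = $71.33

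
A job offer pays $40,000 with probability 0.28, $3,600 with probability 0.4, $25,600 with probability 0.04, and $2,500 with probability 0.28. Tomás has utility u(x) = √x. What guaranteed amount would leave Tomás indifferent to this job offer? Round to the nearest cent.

$10,080.16

E[u] = 0.28·√40000 + 0.4·√3600 + 0.04·√25600 + 0.28·√2500 = 0.28·200 + 0.4·60 + 0.04·160 + 0.28·50 = 100.4
CE = (100.4)² = 10080.16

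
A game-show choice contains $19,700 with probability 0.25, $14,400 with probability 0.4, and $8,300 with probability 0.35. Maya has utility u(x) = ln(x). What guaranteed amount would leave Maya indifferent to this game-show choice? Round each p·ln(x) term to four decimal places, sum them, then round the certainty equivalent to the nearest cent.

E[u] = 0.25·ln(19700) + 0.4·ln(14400) + 0.35·ln(8300) = 2.4721 + 3.8300 + 3.1584 = 9.4605
CE = e^9.4605 ≈ 12842.30

$12,842.30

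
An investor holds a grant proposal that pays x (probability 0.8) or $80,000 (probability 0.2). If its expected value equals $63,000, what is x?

x = $58,750

0.8·x + 0.2·80000 = 63000
0.8·x = 63000 − 16000 = 47000
x = 47000 / 0.8 = 58750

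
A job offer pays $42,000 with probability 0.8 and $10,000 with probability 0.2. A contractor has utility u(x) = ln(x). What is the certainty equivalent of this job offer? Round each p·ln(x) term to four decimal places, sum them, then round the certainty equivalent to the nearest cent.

E[u] = 0.8·ln(42000) + 0.2·ln(10000) = 8.5163 + 1.8421 = 10.3584
CE = e^10.3584 ≈ 31520.71

$31,520.71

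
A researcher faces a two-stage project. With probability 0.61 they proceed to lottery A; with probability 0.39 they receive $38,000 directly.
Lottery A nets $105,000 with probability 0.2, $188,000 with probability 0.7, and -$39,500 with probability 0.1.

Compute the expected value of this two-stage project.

EV(A) = 0.2 × 105000 + 0.7 × 188000 + 0.1 × (-39500) = 21000 + 131600 − 3950 = 148650
Branch B: 38000 (certain)
Overall = 0.61 × 148650 + 0.39 × 38000 = 90676.5 + 14820 = 105496.5

$105,496.50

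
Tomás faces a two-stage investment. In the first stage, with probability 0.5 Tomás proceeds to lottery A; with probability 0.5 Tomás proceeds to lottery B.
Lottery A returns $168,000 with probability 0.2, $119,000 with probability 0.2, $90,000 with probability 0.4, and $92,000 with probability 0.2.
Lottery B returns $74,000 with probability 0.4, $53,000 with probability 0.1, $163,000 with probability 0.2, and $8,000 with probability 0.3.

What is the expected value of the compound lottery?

$90,850

EV(A) = 0.2 × 168000 + 0.2 × 119000 + 0.4 × 90000 + 0.2 × 92000 = 33600 + 23800 + 36000 + 18400 = 111800
EV(B) = 0.4 × 74000 + 0.1 × 53000 + 0.2 × 163000 + 0.3 × 8000 = 29600 + 5300 + 32600 + 2400 = 69900
Overall = 0.5 × 111800 + 0.5 × 69900 = 55900 + 34950 = 90850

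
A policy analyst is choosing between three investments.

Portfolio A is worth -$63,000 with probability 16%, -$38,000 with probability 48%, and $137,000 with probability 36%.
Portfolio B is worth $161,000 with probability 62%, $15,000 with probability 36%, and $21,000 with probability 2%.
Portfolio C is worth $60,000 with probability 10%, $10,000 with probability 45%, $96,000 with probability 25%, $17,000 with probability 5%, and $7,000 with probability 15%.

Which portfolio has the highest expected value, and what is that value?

Portfolio B ($105,640)

Portfolio A = 0.16 × (-63000) + 0.48 × (-38000) + 0.36 × 137000 = -10080 − 18240 + 49320 = 21000
Portfolio B = 0.62 × 161000 + 0.36 × 15000 + 0.02 × 21000 = 99820 + 5400 + 420 = 105640
Portfolio C = 0.1 × 60000 + 0.45 × 10000 + 0.25 × 96000 + 0.05 × 17000 + 0.15 × 7000 = 6000 + 4500 + 24000 + 850 + 1050 = 36400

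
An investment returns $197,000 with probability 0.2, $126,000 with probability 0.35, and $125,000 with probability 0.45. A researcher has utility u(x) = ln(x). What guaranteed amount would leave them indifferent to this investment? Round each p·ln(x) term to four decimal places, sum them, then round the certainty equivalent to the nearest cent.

$137,283.03

E[u] = 0.2·ln(197000) + 0.35·ln(126000) + 0.45·ln(125000) = 2.4382 + 4.1104 + 5.2812 = 11.8298
CE = e^11.8298 ≈ 137283.03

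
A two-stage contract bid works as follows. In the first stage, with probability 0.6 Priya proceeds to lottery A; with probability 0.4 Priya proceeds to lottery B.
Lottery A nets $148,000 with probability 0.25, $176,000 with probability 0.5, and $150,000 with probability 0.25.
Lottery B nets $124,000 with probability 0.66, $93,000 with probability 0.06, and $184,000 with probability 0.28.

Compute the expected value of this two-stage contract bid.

EV(A) = 0.25 × 148000 + 0.5 × 176000 + 0.25 × 150000 = 37000 + 88000 + 37500 = 162500
EV(B) = 0.66 × 124000 + 0.06 × 93000 + 0.28 × 184000 = 81840 + 5580 + 51520 = 138940
Overall = 0.6 × 162500 + 0.4 × 138940 = 97500 + 55576 = 153076

$153,076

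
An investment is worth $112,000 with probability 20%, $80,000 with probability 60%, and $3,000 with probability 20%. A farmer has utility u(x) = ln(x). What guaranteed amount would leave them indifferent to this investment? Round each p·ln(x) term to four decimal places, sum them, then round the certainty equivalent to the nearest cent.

E[u] = 0.2·ln(112000) + 0.6·ln(80000) + 0.2·ln(3000) = 2.3253 + 6.7739 + 1.6013 = 10.7005
CE = e^10.7005 ≈ 44378.04

$44,378.04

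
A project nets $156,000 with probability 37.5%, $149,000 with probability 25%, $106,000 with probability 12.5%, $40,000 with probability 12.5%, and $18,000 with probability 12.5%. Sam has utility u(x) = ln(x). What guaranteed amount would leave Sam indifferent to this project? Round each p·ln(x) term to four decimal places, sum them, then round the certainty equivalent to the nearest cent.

$94,636.64

E[u] = 0.375·ln(156000) + 0.25·ln(149000) + 0.125·ln(106000) + 0.125·ln(40000) + 0.125·ln(18000) = 4.4841 + 2.9779 + 1.4464 + 1.3246 + 1.2248 = 11.4578
CE = e^11.4578 ≈ 94636.64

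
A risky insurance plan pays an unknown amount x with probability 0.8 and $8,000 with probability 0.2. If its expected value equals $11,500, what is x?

0.8·x + 0.2·8000 = 11500
0.8·x = 11500 − 1600 = 9900
x = 9900 / 0.8 = 12375

x = $12,375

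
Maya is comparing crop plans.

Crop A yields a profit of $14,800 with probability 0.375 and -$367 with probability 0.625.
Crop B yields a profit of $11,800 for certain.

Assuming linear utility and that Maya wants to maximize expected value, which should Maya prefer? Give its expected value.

Crop B ($11,800)

Crop A = 0.375 × 14800 + 0.625 × (-367) = 5550 − 229.375 = 5320.625
Crop B: 11800 (certain)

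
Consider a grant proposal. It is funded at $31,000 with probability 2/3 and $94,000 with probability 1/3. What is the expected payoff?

$52,000

EV = 2/3 × 31000 + 1/3 × 94000 = 20666.6667 + 31333.3333 = 52000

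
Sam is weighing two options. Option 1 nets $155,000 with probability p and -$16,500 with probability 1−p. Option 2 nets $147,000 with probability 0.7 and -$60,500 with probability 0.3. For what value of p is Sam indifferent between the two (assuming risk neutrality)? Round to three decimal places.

p = 0.590

EV(Option 2) = 0.7 × 147000 + 0.3 × (-60500) = 102900 − 18150 = 84750
p·155000 + (1−p)·(-16500) = 84750
171500p − 16500 = 84750
p = (84750 + 16500) / 171500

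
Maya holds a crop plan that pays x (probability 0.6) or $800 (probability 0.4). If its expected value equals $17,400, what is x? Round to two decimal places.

x = $28,466.67

0.6·x + 0.4·800 = 17400
0.6·x = 17400 − 320 = 17080
x = 17080 / 0.6 = 28466.6667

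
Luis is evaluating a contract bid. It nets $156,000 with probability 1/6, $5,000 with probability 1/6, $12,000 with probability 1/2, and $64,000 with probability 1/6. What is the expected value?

$43,500

EV = 1/6 × 156000 + 1/6 × 5000 + 1/2 × 12000 + 1/6 × 64000 = 26000 + 833.3333 + 6000 + 10666.6667 = 43500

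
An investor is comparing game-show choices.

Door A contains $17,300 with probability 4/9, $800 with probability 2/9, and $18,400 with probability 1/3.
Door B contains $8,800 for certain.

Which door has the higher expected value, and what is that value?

Door A = 4/9 × 17300 + 2/9 × 800 + 1/3 × 18400 = 7688.8889 + 177.7778 + 6133.3333 = 14000
Door B: 8800 (certain)

Door A ($14,000)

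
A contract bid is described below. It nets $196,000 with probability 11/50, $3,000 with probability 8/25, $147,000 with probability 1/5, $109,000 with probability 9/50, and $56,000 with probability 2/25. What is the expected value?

EV = 11/50 × 196000 + 8/25 × 3000 + 1/5 × 147000 + 9/50 × 109000 + 2/25 × 56000 = 43120 + 960 + 29400 + 19620 + 4480 = 97580

$97,580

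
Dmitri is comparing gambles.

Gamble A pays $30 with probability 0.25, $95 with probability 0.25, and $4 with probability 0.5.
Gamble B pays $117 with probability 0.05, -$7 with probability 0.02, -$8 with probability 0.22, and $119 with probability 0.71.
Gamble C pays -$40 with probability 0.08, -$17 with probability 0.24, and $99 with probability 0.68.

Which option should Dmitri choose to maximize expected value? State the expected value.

Gamble A = 0.25 × 30 + 0.25 × 95 + 0.5 × 4 = 7.5 + 23.75 + 2 = 33.25
Gamble B = 0.05 × 117 + 0.02 × (-7) + 0.22 × (-8) + 0.71 × 119 = 5.85 − 0.14 − 1.76 + 84.49 = 88.44
Gamble C = 0.08 × (-40) + 0.24 × (-17) + 0.68 × 99 = -3.2 − 4.08 + 67.32 = 60.04

Gamble B ($88.44)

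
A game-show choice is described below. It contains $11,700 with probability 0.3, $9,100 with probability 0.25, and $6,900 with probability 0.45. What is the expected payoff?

$8,890

EV = 0.3 × 11700 + 0.25 × 9100 + 0.45 × 6900 = 3510 + 2275 + 3105 = 8890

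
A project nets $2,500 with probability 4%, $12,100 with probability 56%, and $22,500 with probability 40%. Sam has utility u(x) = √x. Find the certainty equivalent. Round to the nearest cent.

$15,276.96

E[u] = 0.04·√2500 + 0.56·√12100 + 0.4·√22500 = 0.04·50 + 0.56·110 + 0.4·150 = 123.6
CE = (123.6)² = 15276.96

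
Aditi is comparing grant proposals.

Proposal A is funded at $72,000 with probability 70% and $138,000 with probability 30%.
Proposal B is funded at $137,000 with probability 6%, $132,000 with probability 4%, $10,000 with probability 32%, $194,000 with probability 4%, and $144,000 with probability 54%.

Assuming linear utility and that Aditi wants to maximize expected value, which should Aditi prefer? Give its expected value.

Proposal B ($102,220)

Proposal A = 0.7 × 72000 + 0.3 × 138000 = 50400 + 41400 = 91800
Proposal B = 0.06 × 137000 + 0.04 × 132000 + 0.32 × 10000 + 0.04 × 194000 + 0.54 × 144000 = 8220 + 5280 + 3200 + 7760 + 77760 = 102220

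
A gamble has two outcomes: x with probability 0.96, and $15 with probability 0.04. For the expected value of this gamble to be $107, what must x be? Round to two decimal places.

x = $110.83

0.96·x + 0.04·15 = 107
0.96·x = 107 − 0.6 = 106.4
x = 106.4 / 0.96 = 110.8333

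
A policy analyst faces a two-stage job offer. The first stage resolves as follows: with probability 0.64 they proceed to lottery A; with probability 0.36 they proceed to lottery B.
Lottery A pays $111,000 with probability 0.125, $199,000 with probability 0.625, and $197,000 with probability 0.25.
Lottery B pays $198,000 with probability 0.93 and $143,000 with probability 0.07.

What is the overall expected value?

EV(A) = 0.125 × 111000 + 0.625 × 199000 + 0.25 × 197000 = 13875 + 124375 + 49250 = 187500
EV(B) = 0.93 × 198000 + 0.07 × 143000 = 184140 + 10010 = 194150
Overall = 0.64 × 187500 + 0.36 × 194150 = 120000 + 69894 = 189894

$189,894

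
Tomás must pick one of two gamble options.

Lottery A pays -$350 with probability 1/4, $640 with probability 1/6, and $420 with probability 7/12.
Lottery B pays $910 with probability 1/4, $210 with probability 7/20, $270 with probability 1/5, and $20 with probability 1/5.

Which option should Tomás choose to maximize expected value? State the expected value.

Lottery B ($359)

Lottery A = 1/4 × (-350) + 1/6 × 640 + 7/12 × 420 = -87.5 + 106.6667 + 245 = 264.1667
Lottery B = 1/4 × 910 + 7/20 × 210 + 1/5 × 270 + 1/5 × 20 = 227.5 + 73.5 + 54 + 4 = 359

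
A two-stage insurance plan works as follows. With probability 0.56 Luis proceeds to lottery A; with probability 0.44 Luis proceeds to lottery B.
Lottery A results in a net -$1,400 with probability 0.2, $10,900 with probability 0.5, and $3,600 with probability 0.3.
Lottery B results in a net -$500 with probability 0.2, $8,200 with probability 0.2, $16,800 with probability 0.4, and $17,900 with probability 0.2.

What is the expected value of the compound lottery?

$8,709.60

EV(A) = 0.2 × (-1400) + 0.5 × 10900 + 0.3 × 3600 = -280 + 5450 + 1080 = 6250
EV(B) = 0.2 × (-500) + 0.2 × 8200 + 0.4 × 16800 + 0.2 × 17900 = -100 + 1640 + 6720 + 3580 = 11840
Overall = 0.56 × 6250 + 0.44 × 11840 = 3500 + 5209.6 = 8709.6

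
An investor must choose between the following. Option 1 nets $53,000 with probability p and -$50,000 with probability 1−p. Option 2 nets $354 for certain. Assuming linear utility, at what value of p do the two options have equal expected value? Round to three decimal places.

p·53000 + (1−p)·(-50000) = 354
103000p − 50000 = 354
p = (354 + 50000) / 103000

p = 0.489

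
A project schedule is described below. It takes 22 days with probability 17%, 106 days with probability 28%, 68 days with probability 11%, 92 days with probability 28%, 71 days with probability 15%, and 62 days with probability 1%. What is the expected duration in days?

EV = 0.17 × 22 + 0.28 × 106 + 0.11 × 68 + 0.28 × 92 + 0.15 × 71 + 0.01 × 62 = 3.74 + 29.68 + 7.48 + 25.76 + 10.65 + 0.62 = 77.93

77.93 days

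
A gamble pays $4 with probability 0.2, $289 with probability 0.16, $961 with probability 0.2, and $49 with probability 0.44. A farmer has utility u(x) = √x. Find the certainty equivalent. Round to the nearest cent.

E[u] = 0.2·√4 + 0.16·√289 + 0.2·√961 + 0.44·√49 = 0.2·2 + 0.16·17 + 0.2·31 + 0.44·7 = 12.4
CE = (12.4)² = 153.76

$153.76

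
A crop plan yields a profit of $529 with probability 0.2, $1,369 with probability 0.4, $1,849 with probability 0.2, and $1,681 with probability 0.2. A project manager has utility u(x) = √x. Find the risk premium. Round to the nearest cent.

$48.96

E[u] = 0.2·√529 + 0.4·√1369 + 0.2·√1849 + 0.2·√1681 = 0.2·23 + 0.4·37 + 0.2·43 + 0.2·41 = 36.2
CE = (36.2)² = 1310.44
Risk premium = EV − CE = 1359.4 − 1310.44 = 48.96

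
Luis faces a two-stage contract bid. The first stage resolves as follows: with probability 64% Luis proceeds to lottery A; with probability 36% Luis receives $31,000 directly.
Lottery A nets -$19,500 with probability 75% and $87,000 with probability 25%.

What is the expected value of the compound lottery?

$15,720

EV(A) = 0.75 × (-19500) + 0.25 × 87000 = -14625 + 21750 = 7125
Branch B: 31000 (certain)
Overall = 0.64 × 7125 + 0.36 × 31000 = 4560 + 11160 = 15720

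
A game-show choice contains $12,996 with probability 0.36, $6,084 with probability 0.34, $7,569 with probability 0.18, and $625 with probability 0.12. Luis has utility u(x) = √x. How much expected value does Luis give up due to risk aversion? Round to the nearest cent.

$750.65

E[u] = 0.36·√12996 + 0.34·√6084 + 0.18·√7569 + 0.12·√625 = 0.36·114 + 0.34·78 + 0.18·87 + 0.12·25 = 86.22
CE = (86.22)² = 7433.8884
Risk premium = EV − CE = 8184.54 − 7433.8884 = 750.6516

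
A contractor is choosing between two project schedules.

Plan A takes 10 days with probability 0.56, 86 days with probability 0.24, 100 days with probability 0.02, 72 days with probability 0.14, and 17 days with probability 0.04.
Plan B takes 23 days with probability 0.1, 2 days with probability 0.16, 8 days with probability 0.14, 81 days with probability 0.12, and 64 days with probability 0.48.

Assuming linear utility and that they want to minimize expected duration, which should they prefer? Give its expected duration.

Plan A = 0.56 × 10 + 0.24 × 86 + 0.02 × 100 + 0.14 × 72 + 0.04 × 17 = 5.6 + 20.64 + 2 + 10.08 + 0.68 = 39
Plan B = 0.1 × 23 + 0.16 × 2 + 0.14 × 8 + 0.12 × 81 + 0.48 × 64 = 2.3 + 0.32 + 1.12 + 9.72 + 30.72 = 44.18

Plan A (39 days)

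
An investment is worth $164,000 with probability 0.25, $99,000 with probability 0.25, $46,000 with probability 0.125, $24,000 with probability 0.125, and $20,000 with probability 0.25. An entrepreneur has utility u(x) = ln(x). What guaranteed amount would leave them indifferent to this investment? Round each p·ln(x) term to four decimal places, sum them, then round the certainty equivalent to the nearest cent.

E[u] = 0.25·ln(164000) + 0.25·ln(99000) + 0.125·ln(46000) + 0.125·ln(24000) + 0.25·ln(20000) = 3.0019 + 2.8757 + 1.3420 + 1.2607 + 2.4759 = 10.9562
CE = e^10.9562 ≈ 57308.26

$57,308.26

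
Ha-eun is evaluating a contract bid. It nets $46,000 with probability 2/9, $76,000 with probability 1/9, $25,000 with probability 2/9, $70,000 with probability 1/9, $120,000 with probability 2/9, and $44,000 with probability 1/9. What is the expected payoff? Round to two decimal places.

$63,555.56

EV = 2/9 × 46000 + 1/9 × 76000 + 2/9 × 25000 + 1/9 × 70000 + 2/9 × 120000 + 1/9 × 44000 = 10222.2222 + 8444.4444 + 5555.5556 + 7777.7778 + 26666.6667 + 4888.8889 = 63555.5556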